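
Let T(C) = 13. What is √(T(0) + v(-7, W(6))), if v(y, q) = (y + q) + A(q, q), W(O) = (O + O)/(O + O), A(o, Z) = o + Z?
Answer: 3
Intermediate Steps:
A(o, Z) = Z + o
W(O) = 1 (W(O) = (2*O)/((2*O)) = (2*O)*(1/(2*O)) = 1)
v(y, q) = y + 3*q (v(y, q) = (y + q) + (q + q) = (q + y) + 2*q = y + 3*q)
√(T(0) + v(-7, W(6))) = √(13 + (-7 + 3*1)) = √(13 + (-7 + 3)) = √(13 - 4) = √9 = 3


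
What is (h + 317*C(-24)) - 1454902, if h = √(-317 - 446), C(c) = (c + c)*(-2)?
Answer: -1424470 + I*√763 ≈ -1.4245e+6 + 27.622*I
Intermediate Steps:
C(c) = -4*c (C(c) = (2*c)*(-2) = -4*c)
h = I*√763 (h = √(-763) = I*√763 ≈ 27.622*I)
(h + 317*C(-24)) - 1454902 = (I*√763 + 317*(-4*(-24))) - 1454902 = (I*√763 + 317*96) - 1454902 = (I*√763 + 30432) - 1454902 = (30432 + I*√763) - 1454902 = -1424470 + I*√763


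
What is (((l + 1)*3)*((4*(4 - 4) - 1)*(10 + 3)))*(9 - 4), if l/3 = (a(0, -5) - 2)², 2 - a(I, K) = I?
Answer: -195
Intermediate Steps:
a(I, K) = 2 - I
l = 0 (l = 3*((2 - 1*0) - 2)² = 3*((2 + 0) - 2)² = 3*(2 - 2)² = 3*0² = 3*0 = 0)
(((l + 1)*3)*((4*(4 - 4) - 1)*(10 + 3)))*(9 - 4) = (((0 + 1)*3)*((4*(4 - 4) - 1)*(10 + 3)))*(9 - 4) = ((1*3)*((4*0 - 1)*13))*5 = (3*((0 - 1)*13))*5 = (3*(-1*13))*5 = (3*(-13))*5 = -39*5 = -195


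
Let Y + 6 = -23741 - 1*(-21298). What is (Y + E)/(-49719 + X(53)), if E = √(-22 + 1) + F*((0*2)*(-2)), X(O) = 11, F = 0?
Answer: 2449/49708 - I*√21/49708 ≈ 0.049268 - 9.219e-5*I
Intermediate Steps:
Y = -2449 (Y = -6 + (-23741 - 1*(-21298)) = -6 + (-23741 + 21298) = -6 - 2443 = -2449)
E = I*√21 (E = √(-22 + 1) + 0*((0*2)*(-2)) = √(-21) + 0*(0*(-2)) = I*√21 + 0*0 = I*√21 + 0 = I*√21 ≈ 4.5826*I)
(Y + E)/(-49719 + X(53)) = (-2449 + I*√21)/(-49719 + 11) = (-2449 + I*√21)/(-49708) = (-2449 + I*√21)*(-1/49708) = 2449/49708 - I*√21/49708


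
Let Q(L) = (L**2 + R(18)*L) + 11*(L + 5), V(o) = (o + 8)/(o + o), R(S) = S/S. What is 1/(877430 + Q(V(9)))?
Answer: 324/284309101 ≈ 1.1396e-6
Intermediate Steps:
R(S) = 1
V(o) = (8 + o)/(2*o) (V(o) = (8 + o)/((2*o)) = (8 + o)*(1/(2*o)) = (8 + o)/(2*o))
Q(L) = 55 + L**2 + 12*L (Q(L) = (L**2 + 1*L) + 11*(L + 5) = (L**2 + L) + 11*(5 + L) = (L + L**2) + (55 + 11*L) = 55 + L**2 + 12*L)
1/(877430 + Q(V(9))) = 1/(877430 + (55 + ((1/2)*(8 + 9)/9)**2 + 12*((1/2)*(8 + 9)/9))) = 1/(877430 + (55 + ((1/2)*(1/9)*17)**2 + 12*((1/2)*(1/9)*17))) = 1/(877430 + (55 + (17/18)**2 + 12*(17/18))) = 1/(877430 + (55 + 289/324 + 34/3)) = 1/(877430 + 21781/324) = 1/(284309101/324) = 324/284309101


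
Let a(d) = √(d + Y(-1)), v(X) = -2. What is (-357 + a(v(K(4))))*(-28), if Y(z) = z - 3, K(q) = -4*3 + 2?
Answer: 9996 - 28*I*√6 ≈ 9996.0 - 68.586*I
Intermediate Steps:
K(q) = -10 (K(q) = -12 + 2 = -10)
Y(z) = -3 + z
a(d) = √(-4 + d) (a(d) = √(d + (-3 - 1)) = √(d - 4) = √(-4 + d))
(-357 + a(v(K(4))))*(-28) = (-357 + √(-4 - 2))*(-28) = (-357 + √(-6))*(-28) = (-357 + I*√6)*(-28) = 9996 - 28*I*√6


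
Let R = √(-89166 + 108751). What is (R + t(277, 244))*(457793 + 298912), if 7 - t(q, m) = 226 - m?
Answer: 18917625 + 756705*√19585 ≈ 1.2482e+8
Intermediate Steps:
R = √19585 ≈ 139.95
t(q, m) = -219 + m (t(q, m) = 7 - (226 - m) = 7 + (-226 + m) = -219 + m)
(R + t(277, 244))*(457793 + 298912) = (√19585 + (-219 + 244))*(457793 + 298912) = (√19585 + 25)*756705 = (25 + √19585)*756705 = 18917625 + 756705*√19585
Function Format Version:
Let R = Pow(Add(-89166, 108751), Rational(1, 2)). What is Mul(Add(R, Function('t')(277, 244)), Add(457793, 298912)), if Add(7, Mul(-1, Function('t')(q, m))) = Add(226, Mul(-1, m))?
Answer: Add(18917625, Mul(756705, Pow(19585, Rational(1, 2)))) ≈ 1.2482e+8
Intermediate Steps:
R = Pow(19585, Rational(1, 2)) ≈ 139.95
Function('t')(q, m) = Add(-219, m) (Function('t')(q, m) = Add(7, Mul(-1, Add(226, Mul(-1, m)))) = Add(7, Add(-226, m)) = Add(-219, m))
Mul(Add(R, Function('t')(277, 244)), Add(457793, 298912)) = Mul(Add(Pow(19585, Rational(1, 2)), Add(-219, 244)), Add(457793, 298912)) = Mul(Add(Pow(19585, Rational(1, 2)), 25), 756705) = Mul(Add(25, Pow(19585, Rational(1, 2))), 756705) = Add(18917625, Mul(756705, Pow(19585, Rational(1, 2))))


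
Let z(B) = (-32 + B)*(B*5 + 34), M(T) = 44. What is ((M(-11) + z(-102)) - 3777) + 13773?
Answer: 73824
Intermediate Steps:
z(B) = (-32 + B)*(34 + 5*B) (z(B) = (-32 + B)*(5*B + 34) = (-32 + B)*(34 + 5*B))
((M(-11) + z(-102)) - 3777) + 13773 = ((44 + (-1088 - 126*(-102) + 5*(-102)²)) - 3777) + 13773 = ((44 + (-1088 + 12852 + 5*10404)) - 3777) + 13773 = ((44 + (-1088 + 12852 + 52020)) - 3777) + 13773 = ((44 + 63784) - 3777) + 13773 = (63828 - 3777) + 13773 = 60051 + 13773 = 73824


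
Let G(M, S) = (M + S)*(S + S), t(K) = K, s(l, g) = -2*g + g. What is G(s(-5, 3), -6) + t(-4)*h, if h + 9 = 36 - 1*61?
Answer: 244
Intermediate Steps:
s(l, g) = -g
G(M, S) = 2*S*(M + S) (G(M, S) = (M + S)*(2*S) = 2*S*(M + S))
h = -34 (h = -9 + (36 - 1*61) = -9 + (36 - 61) = -9 - 25 = -34)
G(s(-5, 3), -6) + t(-4)*h = 2*(-6)*(-1*3 - 6) - 4*(-34) = 2*(-6)*(-3 - 6) + 136 = 2*(-6)*(-9) + 136 = 108 + 136 = 244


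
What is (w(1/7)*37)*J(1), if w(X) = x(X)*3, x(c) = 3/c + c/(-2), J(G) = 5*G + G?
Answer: 97569/7 ≈ 13938.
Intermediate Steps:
J(G) = 6*G
x(c) = 3/c - c/2 (x(c) = 3/c + c*(-½) = 3/c - c/2)
w(X) = 9/X - 3*X/2 (w(X) = (3/X - X/2)*3 = 9/X - 3*X/2)
(w(1/7)*37)*J(1) = ((9/(1/7) - 3/2/7)*37)*(6*1) = ((9/(⅐) - 3/2*⅐)*37)*6 = ((9*7 - 3/14)*37)*6 = ((63 - 3/14)*37)*6 = ((879/14)*37)*6 = (32523/14)*6 = 97569/7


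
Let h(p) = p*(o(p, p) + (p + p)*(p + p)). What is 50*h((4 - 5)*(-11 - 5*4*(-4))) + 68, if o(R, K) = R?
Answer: -65463682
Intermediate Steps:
h(p) = p*(p + 4*p²) (h(p) = p*(p + (p + p)*(p + p)) = p*(p + (2*p)*(2*p)) = p*(p + 4*p²))
50*h((4 - 5)*(-11 - 5*4*(-4))) + 68 = 50*(((4 - 5)*(-11 - 5*4*(-4)))²*(1 + 4*((4 - 5)*(-11 - 5*4*(-4))))) + 68 = 50*((-(-11 - 20*(-4)))²*(1 + 4*(-(-11 - 20*(-4))))) + 68 = 50*((-(-11 + 80))²*(1 + 4*(-(-11 + 80)))) + 68 = 50*((-1*69)²*(1 + 4*(-1*69))) + 68 = 50*((-69)²*(1 + 4*(-69))) + 68 = 50*(4761*(1 - 276)) + 68 = 50*(4761*(-275)) + 68 = 50*(-1309275) + 68 = -65463750 + 68 = -65463682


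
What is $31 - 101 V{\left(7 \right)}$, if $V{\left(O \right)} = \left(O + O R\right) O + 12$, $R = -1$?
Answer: $-1181$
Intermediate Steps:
$V{\left(O \right)} = 12$ ($V{\left(O \right)} = \left(O + O \left(-1\right)\right) O + 12 = \left(O - O\right) O + 12 = 0 O + 12 = 0 + 12 = 12$)
$31 - 101 V{\left(7 \right)} = 31 - 1212 = -1181$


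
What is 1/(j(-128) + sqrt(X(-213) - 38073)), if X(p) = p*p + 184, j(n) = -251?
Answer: -251/55521 - 2*sqrt(1870)/55521 ≈ -0.0060785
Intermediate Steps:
X(p) = 184 + p**2 (X(p) = p**2 + 184 = 184 + p**2)
1/(j(-128) + sqrt(X(-213) - 38073)) = 1/(-251 + sqrt((184 + (-213)**2) - 38073)) = 1/(-251 + sqrt((184 + 45369) - 38073)) = 1/(-251 + sqrt(45553 - 38073)) = 1/(-251 + sqrt(7480)) = 1/(-251 + 2*sqrt(1870))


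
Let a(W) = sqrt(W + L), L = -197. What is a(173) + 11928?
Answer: 11928 + 2*I*sqrt(6) ≈ 11928.0 + 4.899*I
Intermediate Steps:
a(W) = sqrt(-197 + W) (a(W) = sqrt(W - 197) = sqrt(-197 + W))
a(173) + 11928 = sqrt(-197 + 173) + 11928 = sqrt(-24) + 11928 = 2*I*sqrt(6) + 11928 = 11928 + 2*I*sqrt(6)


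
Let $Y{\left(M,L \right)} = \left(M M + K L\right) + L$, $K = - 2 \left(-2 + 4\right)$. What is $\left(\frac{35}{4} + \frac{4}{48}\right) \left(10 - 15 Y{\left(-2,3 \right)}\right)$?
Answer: $\frac{4505}{6} \approx 750.83$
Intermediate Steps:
$K = -4$ ($K = \left(-2\right) 2 = -4$)
$Y{\left(M,L \right)} = M^{2} - 3 L$ ($Y{\left(M,L \right)} = \left(M M - 4 L\right) + L = \left(M^{2} - 4 L\right) + L = M^{2} - 3 L$)
$\left(\frac{35}{4} + \frac{4}{48}\right) \left(10 - 15 Y{\left(-2,3 \right)}\right) = \left(\frac{35}{4} + \frac{4}{48}\right) \left(10 - 15 \left(\left(-2\right)^{2} - 9\right)\right) = \left(35 \cdot \frac{1}{4} + 4 \cdot \frac{1}{48}\right) \left(10 - 15 \left(4 - 9\right)\right) = \left(\frac{35}{4} + \frac{1}{12}\right) \left(10 - -75\right) = \frac{53 \left(10 + 75\right)}{6} = \frac{53}{6} \cdot 85 = \frac{4505}{6}$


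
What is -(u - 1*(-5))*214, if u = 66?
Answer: -15194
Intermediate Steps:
-(u - 1*(-5))*214 = -(66 - 1*(-5))*214 = -(66 + 5)*214 = -71*214 = -1*15194 = -15194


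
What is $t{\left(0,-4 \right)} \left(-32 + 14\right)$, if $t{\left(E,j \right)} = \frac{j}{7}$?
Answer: $\frac{72}{7} \approx 10.286$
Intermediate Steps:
$t{\left(E,j \right)} = \frac{j}{7}$ ($t{\left(E,j \right)} = j \frac{1}{7} = \frac{j}{7}$)
$t{\left(0,-4 \right)} \left(-32 + 14\right) = \frac{1}{7} \left(-4\right) \left(-32 + 14\right) = \left(- \frac{4}{7}\right) \left(-18\right) = \frac{72}{7}$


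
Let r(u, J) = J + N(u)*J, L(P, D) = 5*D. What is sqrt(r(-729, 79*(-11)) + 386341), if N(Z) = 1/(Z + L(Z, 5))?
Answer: 3*sqrt(2741143)/8 ≈ 620.87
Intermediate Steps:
N(Z) = 1/(25 + Z) (N(Z) = 1/(Z + 5*5) = 1/(Z + 25) = 1/(25 + Z))
r(u, J) = J + J/(25 + u)
sqrt(r(-729, 79*(-11)) + 386341) = sqrt((79*(-11))*(26 - 729)/(25 - 729) + 386341) = sqrt(-869*(-703)/(-704) + 386341) = sqrt(-869*(-1/704)*(-703) + 386341) = sqrt(-55537/64 + 386341) = sqrt(24670287/64) = 3*sqrt(2741143)/8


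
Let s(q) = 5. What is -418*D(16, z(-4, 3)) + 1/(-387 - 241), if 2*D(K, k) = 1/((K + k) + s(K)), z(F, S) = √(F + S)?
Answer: -1378367/138788 + 209*I/442 ≈ -9.9315 + 0.47285*I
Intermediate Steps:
D(K, k) = 1/(2*(5 + K + k)) (D(K, k) = 1/(2*((K + k) + 5)) = 1/(2*(5 + K + k)))
-418*D(16, z(-4, 3)) + 1/(-387 - 241) = -209/(5 + 16 + √(-4 + 3)) + 1/(-387 - 241) = -209/(5 + 16 + √(-1)) + 1/(-628) = -209/(5 + 16 + I) - 1/628 = -209/(21 + I) - 1/628 = -209*(21 - I)/442 - 1/628 = -1/628 - 209*(21 - I)/442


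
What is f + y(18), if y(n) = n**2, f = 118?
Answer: 442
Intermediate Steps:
f + y(18) = 118 + 18**2 = 118 + 324 = 442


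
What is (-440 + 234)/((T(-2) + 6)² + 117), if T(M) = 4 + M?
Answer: -206/181 ≈ -1.1381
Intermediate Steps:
(-440 + 234)/((T(-2) + 6)² + 117) = (-440 + 234)/(((4 - 2) + 6)² + 117) = -206/((2 + 6)² + 117) = -206/(8² + 117) = -206/(64 + 117) = -206/181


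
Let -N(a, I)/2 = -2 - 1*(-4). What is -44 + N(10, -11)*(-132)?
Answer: 484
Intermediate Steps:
N(a, I) = -4 (N(a, I) = -2*(-2 - 1*(-4)) = -2*(-2 + 4) = -2*2 = -4)
-44 + N(10, -11)*(-132) = -44 - 4*(-132) = -44 + 528 = 484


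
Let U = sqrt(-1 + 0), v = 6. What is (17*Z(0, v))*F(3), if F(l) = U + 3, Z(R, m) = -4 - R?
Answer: -204 - 68*I ≈ -204.0 - 68.0*I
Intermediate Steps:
U = I (U = sqrt(-1) = I ≈ 1.0*I)
F(l) = 3 + I (F(l) = I + 3 = 3 + I)
(17*Z(0, v))*F(3) = (17*(-4 - 1*0))*(3 + I) = (17*(-4 + 0))*(3 + I) = (17*(-4))*(3 + I) = -68*(3 + I) = -204 - 68*I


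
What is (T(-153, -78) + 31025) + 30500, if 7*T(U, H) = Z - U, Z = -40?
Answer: 430788/7 ≈ 61541.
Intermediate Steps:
T(U, H) = -40/7 - U/7 (T(U, H) = (-40 - U)/7 = -40/7 - U/7)
(T(-153, -78) + 31025) + 30500 = ((-40/7 - ⅐*(-153)) + 31025) + 30500 = ((-40/7 + 153/7) + 31025) + 30500 = (113/7 + 31025) + 30500 = 217288/7 + 30500 = 430788/7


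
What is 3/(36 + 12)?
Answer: 1/16 ≈ 0.062500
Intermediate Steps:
3/(36 + 12) = 3/48 = 3*(1/48) = 1/16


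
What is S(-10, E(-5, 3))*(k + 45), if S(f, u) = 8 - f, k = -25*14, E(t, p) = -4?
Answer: -5490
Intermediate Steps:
k = -350
S(-10, E(-5, 3))*(k + 45) = (8 - 1*(-10))*(-350 + 45) = (8 + 10)*(-305) = 18*(-305) = -5490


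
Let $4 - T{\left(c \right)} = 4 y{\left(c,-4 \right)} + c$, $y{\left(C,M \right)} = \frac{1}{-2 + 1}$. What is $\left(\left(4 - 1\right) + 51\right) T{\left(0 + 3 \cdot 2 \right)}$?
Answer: $108$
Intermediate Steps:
$y{\left(C,M \right)} = -1$ ($y{\left(C,M \right)} = \frac{1}{-1} = -1$)
$T{\left(c \right)} = 8 - c$ ($T{\left(c \right)} = 4 - \left(4 \left(-1\right) + c\right) = 4 - \left(-4 + c\right) = 8 - c$)
$\left(\left(4 - 1\right) + 51\right) T{\left(0 + 3 \cdot 2 \right)} = \left(\left(4 - 1\right) + 51\right) \left(8 - \left(0 + 3 \cdot 2\right)\right) = \left(\left(4 - 1\right) + 51\right) \left(8 - \left(0 + 6\right)\right) = \left(3 + 51\right) \left(8 - 6\right) = 54 \left(8 - 6\right) = 54 \cdot 2 = 108$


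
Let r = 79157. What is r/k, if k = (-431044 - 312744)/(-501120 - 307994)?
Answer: 32023518449/371894 ≈ 86109.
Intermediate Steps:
k = 371894/404557 (k = -743788/(-809114) = -743788*(-1/809114) = 371894/404557 ≈ 0.91926)
r/k = 79157/(371894/404557) = 79157*(404557/371894) = 32023518449/371894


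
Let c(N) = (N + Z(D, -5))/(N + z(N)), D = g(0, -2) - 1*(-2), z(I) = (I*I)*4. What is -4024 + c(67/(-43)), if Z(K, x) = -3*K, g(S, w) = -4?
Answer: -60653587/15075 ≈ -4023.5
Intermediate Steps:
z(I) = 4*I² (z(I) = I²*4 = 4*I²)
D = -2 (D = -4 - 1*(-2) = -4 + 2 = -2)
c(N) = (6 + N)/(N + 4*N²) (c(N) = (N - 3*(-2))/(N + 4*N²) = (N + 6)/(N + 4*N²) = (6 + N)/(N + 4*N²))
-4024 + c(67/(-43)) = -4024 + (6 + 67/(-43))/(((67/(-43)))*(1 + 4*(67/(-43)))) = -4024 + (6 + 67*(-1/43))/(((67*(-1/43)))*(1 + 4*(67*(-1/43)))) = -4024 + (6 - 67/43)/((-67/43)*(1 + 4*(-67/43))) = -4024 - 43/67*191/43/(1 - 268/43) = -4024 - 43/67*191/43/(-225/43) = -4024 - 43/67*(-43/225)*191/43 = -4024 + 8213/15075 = -60653587/15075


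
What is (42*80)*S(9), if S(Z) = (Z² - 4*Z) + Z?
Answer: 181440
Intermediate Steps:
S(Z) = Z² - 3*Z
(42*80)*S(9) = (42*80)*(9*(-3 + 9)) = 3360*(9*6) = 3360*54 = 181440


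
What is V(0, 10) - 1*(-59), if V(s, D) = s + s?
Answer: 59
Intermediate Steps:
V(s, D) = 2*s
V(0, 10) - 1*(-59) = 2*0 - 1*(-59) = 0 + 59 = 59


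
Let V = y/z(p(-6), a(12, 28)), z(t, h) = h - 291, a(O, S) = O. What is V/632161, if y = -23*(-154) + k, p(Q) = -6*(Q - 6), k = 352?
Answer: -1298/58790973 ≈ -2.2078e-5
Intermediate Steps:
p(Q) = 36 - 6*Q (p(Q) = -6*(-6 + Q) = 36 - 6*Q)
z(t, h) = -291 + h
y = 3894 (y = -23*(-154) + 352 = 3542 + 352 = 3894)
V = -1298/93 (V = 3894/(-291 + 12) = 3894/(-279) = 3894*(-1/279) = -1298/93 ≈ -13.957)
V/632161 = -1298/93/632161 = -1298/93*1/632161 = -1298/58790973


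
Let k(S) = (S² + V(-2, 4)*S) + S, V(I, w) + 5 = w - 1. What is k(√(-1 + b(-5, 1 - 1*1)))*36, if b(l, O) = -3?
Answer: -144 - 72*I ≈ -144.0 - 72.0*I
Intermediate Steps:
V(I, w) = -6 + w (V(I, w) = -5 + (w - 1) = -5 + (-1 + w) = -6 + w)
k(S) = S² - S (k(S) = (S² + (-6 + 4)*S) + S = (S² - 2*S) + S = S² - S)
k(√(-1 + b(-5, 1 - 1*1)))*36 = (√(-1 - 3)*(-1 + √(-1 - 3)))*36 = (√(-4)*(-1 + √(-4)))*36 = ((2*I)*(-1 + 2*I))*36 = (2*I*(-1 + 2*I))*36 = 72*I*(-1 + 2*I)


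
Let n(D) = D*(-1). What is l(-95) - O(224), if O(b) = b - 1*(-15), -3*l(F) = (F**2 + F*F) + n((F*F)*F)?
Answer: -876142/3 ≈ -2.9205e+5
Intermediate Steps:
n(D) = -D
l(F) = -2*F**2/3 + F**3/3 (l(F) = -((F**2 + F*F) - F*F*F)/3 = -((F**2 + F**2) - F**2*F)/3 = -(2*F**2 - F**3)/3 = -(-F**3 + 2*F**2)/3 = -2*F**2/3 + F**3/3)
O(b) = 15 + b (O(b) = b + 15 = 15 + b)
l(-95) - O(224) = (1/3)*(-95)**2*(-2 - 95) - (15 + 224) = (1/3)*9025*(-97) - 1*239 = -875425/3 - 239 = -876142/3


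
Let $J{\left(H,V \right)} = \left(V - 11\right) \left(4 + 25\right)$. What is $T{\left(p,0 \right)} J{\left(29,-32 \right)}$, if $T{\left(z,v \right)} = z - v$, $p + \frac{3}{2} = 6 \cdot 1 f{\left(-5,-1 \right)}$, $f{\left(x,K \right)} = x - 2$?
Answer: $\frac{108489}{2} \approx 54245.0$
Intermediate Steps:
$J{\left(H,V \right)} = -319 + 29 V$ ($J{\left(H,V \right)} = \left(-11 + V\right) 29 = -319 + 29 V$)
$f{\left(x,K \right)} = -2 + x$
$p = - \frac{87}{2}$ ($p = - \frac{3}{2} + 6 \cdot 1 \left(-2 - 5\right) = - \frac{3}{2} + 6 \left(-7\right) = - \frac{3}{2} - 42 = - \frac{87}{2} \approx -43.5$)
$T{\left(p,0 \right)} J{\left(29,-32 \right)} = \left(- \frac{87}{2} - 0\right) \left(-319 + 29 \left(-32\right)\right) = \left(- \frac{87}{2} + 0\right) \left(-319 - 928\right) = \left(- \frac{87}{2}\right) \left(-1247\right) = \frac{108489}{2}$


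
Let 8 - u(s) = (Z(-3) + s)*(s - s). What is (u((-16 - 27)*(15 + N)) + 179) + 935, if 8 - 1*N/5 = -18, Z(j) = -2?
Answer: 1122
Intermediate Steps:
N = 130 (N = 40 - 5*(-18) = 40 + 90 = 130)
u(s) = 8 (u(s) = 8 - (-2 + s)*(s - s) = 8 - (-2 + s)*0 = 8 - 1*0 = 8 + 0 = 8)
(u((-16 - 27)*(15 + N)) + 179) + 935 = (8 + 179) + 935 = 187 + 935 = 1122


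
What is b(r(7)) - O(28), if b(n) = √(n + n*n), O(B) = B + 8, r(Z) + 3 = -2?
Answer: -36 + 2*√5 ≈ -31.528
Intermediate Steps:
r(Z) = -5 (r(Z) = -3 - 2 = -5)
O(B) = 8 + B
b(n) = √(n + n²)
b(r(7)) - O(28) = √(-5*(1 - 5)) - (8 + 28) = √(-5*(-4)) - 1*36 = √20 - 36 = 2*√5 - 36 = -36 + 2*√5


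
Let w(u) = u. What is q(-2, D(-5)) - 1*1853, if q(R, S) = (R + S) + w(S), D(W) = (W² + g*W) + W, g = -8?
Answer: -1735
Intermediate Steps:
D(W) = W² - 7*W (D(W) = (W² - 8*W) + W = W² - 7*W)
q(R, S) = R + 2*S (q(R, S) = (R + S) + S = R + 2*S)
q(-2, D(-5)) - 1*1853 = (-2 + 2*(-5*(-7 - 5))) - 1*1853 = (-2 + 2*(-5*(-12))) - 1853 = (-2 + 2*60) - 1853 = (-2 + 120) - 1853 = 118 - 1853 = -1735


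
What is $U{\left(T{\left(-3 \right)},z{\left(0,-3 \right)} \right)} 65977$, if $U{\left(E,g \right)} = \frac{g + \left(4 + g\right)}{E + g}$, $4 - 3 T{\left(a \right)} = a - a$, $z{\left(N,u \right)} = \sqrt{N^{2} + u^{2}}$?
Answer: $\frac{1979310}{13} \approx 1.5225 \cdot 10^{5}$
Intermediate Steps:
$T{\left(a \right)} = \frac{4}{3}$ ($T{\left(a \right)} = \frac{4}{3} - \frac{a - a}{3} = \frac{4}{3} - 0 = \frac{4}{3} + 0 = \frac{4}{3}$)
$U{\left(E,g \right)} = \frac{4 + 2 g}{E + g}$
$U{\left(T{\left(-3 \right)},z{\left(0,-3 \right)} \right)} 65977 = \frac{2 \left(2 + \sqrt{0^{2} + \left(-3\right)^{2}}\right)}{\frac{4}{3} + \sqrt{0^{2} + \left(-3\right)^{2}}} \cdot 65977 = \frac{2 \left(2 + \sqrt{0 + 9}\right)}{\frac{4}{3} + \sqrt{0 + 9}} \cdot 65977 = \frac{2 \left(2 + \sqrt{9}\right)}{\frac{4}{3} + \sqrt{9}} \cdot 65977 = \frac{2 \left(2 + 3\right)}{\frac{4}{3} + 3} \cdot 65977 = 2 \frac{1}{\frac{13}{3}} \cdot 5 \cdot 65977 = 2 \cdot \frac{3}{13} \cdot 5 \cdot 65977 = \frac{30}{13} \cdot 65977 = \frac{1979310}{13}$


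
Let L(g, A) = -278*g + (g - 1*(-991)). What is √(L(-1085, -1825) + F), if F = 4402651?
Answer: √4704187 ≈ 2168.9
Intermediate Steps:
L(g, A) = 991 - 277*g (L(g, A) = -278*g + (g + 991) = -278*g + (991 + g) = 991 - 277*g)
√(L(-1085, -1825) + F) = √((991 - 277*(-1085)) + 4402651) = √((991 + 300545) + 4402651) = √(301536 + 4402651) = √4704187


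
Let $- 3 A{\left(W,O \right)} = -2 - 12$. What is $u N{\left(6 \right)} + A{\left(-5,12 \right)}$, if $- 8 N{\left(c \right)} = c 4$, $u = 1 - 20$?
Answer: $\frac{185}{3} \approx 61.667$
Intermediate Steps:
$A{\left(W,O \right)} = \frac{14}{3}$ ($A{\left(W,O \right)} = - \frac{-2 - 12}{3} = \left(- \frac{1}{3}\right) \left(-14\right) = \frac{14}{3}$)
$u = -19$ ($u = 1 - 20 = -19$)
$N{\left(c \right)} = - \frac{c}{2}$ ($N{\left(c \right)} = - \frac{c 4}{8} = - \frac{4 c}{8} = - \frac{c}{2}$)
$u N{\left(6 \right)} + A{\left(-5,12 \right)} = - 19 \left(\left(- \frac{1}{2}\right) 6\right) + \frac{14}{3} = \left(-19\right) \left(-3\right) + \frac{14}{3} = 57 + \frac{14}{3} = \frac{185}{3}$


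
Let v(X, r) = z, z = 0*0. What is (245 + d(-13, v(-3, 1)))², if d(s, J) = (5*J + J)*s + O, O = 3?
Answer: 61504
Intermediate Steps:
z = 0
v(X, r) = 0
d(s, J) = 3 + 6*J*s (d(s, J) = (5*J + J)*s + 3 = (6*J)*s + 3 = 6*J*s + 3 = 3 + 6*J*s)
(245 + d(-13, v(-3, 1)))² = (245 + (3 + 6*0*(-13)))² = (245 + (3 + 0))² = (245 + 3)² = 248² = 61504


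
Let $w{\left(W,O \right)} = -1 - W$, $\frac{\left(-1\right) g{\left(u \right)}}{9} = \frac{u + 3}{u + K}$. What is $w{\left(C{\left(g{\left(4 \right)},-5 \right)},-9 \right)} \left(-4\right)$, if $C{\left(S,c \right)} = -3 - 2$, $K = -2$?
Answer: $-16$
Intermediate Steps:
$g{\left(u \right)} = - \frac{9 \left(3 + u\right)}{-2 + u}$ ($g{\left(u \right)} = - 9 \frac{u + 3}{u - 2} = - 9 \frac{3 + u}{-2 + u} = - \frac{9 \left(3 + u\right)}{-2 + u}$)
$C{\left(S,c \right)} = -5$ ($C{\left(S,c \right)} = -3 - 2 = -5$)
$w{\left(C{\left(g{\left(4 \right)},-5 \right)},-9 \right)} \left(-4\right) = \left(-1 - -5\right) \left(-4\right) = \left(-1 + 5\right) \left(-4\right) = 4 \left(-4\right) = -16$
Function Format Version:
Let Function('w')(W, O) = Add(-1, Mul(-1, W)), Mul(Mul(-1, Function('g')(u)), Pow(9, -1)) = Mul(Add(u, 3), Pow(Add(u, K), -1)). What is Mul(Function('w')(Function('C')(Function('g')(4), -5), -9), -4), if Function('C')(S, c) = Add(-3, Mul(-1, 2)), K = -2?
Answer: -16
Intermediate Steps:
Function('g')(u) = Mul(-9, Pow(Add(-2, u), -1), Add(3, u)) (Function('g')(u) = Mul(-9, Mul(Add(u, 3), Pow(Add(u, -2), -1))) = Mul(-9, Mul(Add(3, u), Pow(Add(-2, u), -1))) = Mul(-9, Mul(Pow(Add(-2, u), -1), Add(3, u))) = Mul(-9, Pow(Add(-2, u), -1), Add(3, u)))
Function('C')(S, c) = -5 (Function('C')(S, c) = Add(-3, -2) = -5)
Mul(Function('w')(Function('C')(Function('g')(4), -5), -9), -4) = Mul(Add(-1, Mul(-1, -5)), -4) = Mul(Add(-1, 5), -4) = Mul(4, -4) = -16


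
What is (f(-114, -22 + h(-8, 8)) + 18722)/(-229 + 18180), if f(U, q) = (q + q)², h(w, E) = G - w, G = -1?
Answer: 19622/17951 ≈ 1.0931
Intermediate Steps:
h(w, E) = -1 - w
f(U, q) = 4*q² (f(U, q) = (2*q)² = 4*q²)
(f(-114, -22 + h(-8, 8)) + 18722)/(-229 + 18180) = (4*(-22 + (-1 - 1*(-8)))² + 18722)/(-229 + 18180) = (4*(-22 + (-1 + 8))² + 18722)/17951 = (4*(-22 + 7)² + 18722)*(1/17951) = (4*(-15)² + 18722)*(1/17951) = (4*225 + 18722)*(1/17951) = (900 + 18722)*(1/17951) = 19622*(1/17951) = 19622/17951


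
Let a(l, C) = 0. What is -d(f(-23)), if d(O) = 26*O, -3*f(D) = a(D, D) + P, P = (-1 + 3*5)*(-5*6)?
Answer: -3640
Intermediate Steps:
P = -420 (P = (-1 + 15)*(-30) = 14*(-30) = -420)
f(D) = 140 (f(D) = -(0 - 420)/3 = -⅓*(-420) = 140)
-d(f(-23)) = -26*140 = -1*3640 = -3640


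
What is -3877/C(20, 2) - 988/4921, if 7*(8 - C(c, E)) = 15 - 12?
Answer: -7031757/13727 ≈ -512.26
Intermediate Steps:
C(c, E) = 53/7 (C(c, E) = 8 - (15 - 12)/7 = 8 - ⅐*3 = 8 - 3/7 = 53/7)
-3877/C(20, 2) - 988/4921 = -3877/53/7 - 988/4921 = -3877*7/53 - 988*1/4921 = -27139/53 - 52/259 = -7031757/13727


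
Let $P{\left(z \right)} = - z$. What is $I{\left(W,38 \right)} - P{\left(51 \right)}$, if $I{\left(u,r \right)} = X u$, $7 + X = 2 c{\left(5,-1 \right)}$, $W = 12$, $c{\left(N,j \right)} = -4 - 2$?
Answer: $-177$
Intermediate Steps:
$c{\left(N,j \right)} = -6$
$X = -19$ ($X = -7 + 2 \left(-6\right) = -7 - 12 = -19$)
$I{\left(u,r \right)} = - 19 u$
$I{\left(W,38 \right)} - P{\left(51 \right)} = \left(-19\right) 12 - \left(-1\right) 51 = -228 - -51 = -228 + 51 = -177$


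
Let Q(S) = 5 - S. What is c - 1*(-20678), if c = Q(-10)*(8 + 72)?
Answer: 21878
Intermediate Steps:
c = 1200 (c = (5 - 1*(-10))*(8 + 72) = (5 + 10)*80 = 15*80 = 1200)
c - 1*(-20678) = 1200 - 1*(-20678) = 1200 + 20678 = 21878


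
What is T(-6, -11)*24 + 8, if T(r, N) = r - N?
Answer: 128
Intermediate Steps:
T(-6, -11)*24 + 8 = (-6 - 1*(-11))*24 + 8 = (-6 + 11)*24 + 8 = 5*24 + 8 = 120 + 8 = 128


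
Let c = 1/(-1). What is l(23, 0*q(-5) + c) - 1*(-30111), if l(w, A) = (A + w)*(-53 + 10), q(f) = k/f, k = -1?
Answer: 29165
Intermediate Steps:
c = -1
q(f) = -1/f
l(w, A) = -43*A - 43*w (l(w, A) = (A + w)*(-43) = -43*A - 43*w)
l(23, 0*q(-5) + c) - 1*(-30111) = (-43*(0*(-1/(-5)) - 1) - 43*23) - 1*(-30111) = (-43*(0*(-1*(-1/5)) - 1) - 989) + 30111 = (-43*(0*(1/5) - 1) - 989) + 30111 = (-43*(0 - 1) - 989) + 30111 = (-43*(-1) - 989) + 30111 = (43 - 989) + 30111 = -946 + 30111 = 29165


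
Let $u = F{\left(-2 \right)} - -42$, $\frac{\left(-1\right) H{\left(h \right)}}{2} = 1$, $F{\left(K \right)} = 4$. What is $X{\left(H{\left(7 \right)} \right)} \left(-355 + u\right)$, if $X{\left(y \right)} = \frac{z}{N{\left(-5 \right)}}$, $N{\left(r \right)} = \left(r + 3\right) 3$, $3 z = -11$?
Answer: $- \frac{1133}{6} \approx -188.83$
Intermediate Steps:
$z = - \frac{11}{3}$ ($z = \frac{1}{3} \left(-11\right) = - \frac{11}{3} \approx -3.6667$)
$H{\left(h \right)} = -2$ ($H{\left(h \right)} = \left(-2\right) 1 = -2$)
$N{\left(r \right)} = 9 + 3 r$ ($N{\left(r \right)} = \left(3 + r\right) 3 = 9 + 3 r$)
$X{\left(y \right)} = \frac{11}{18}$ ($X{\left(y \right)} = - \frac{11}{3 \left(9 + 3 \left(-5\right)\right)} = - \frac{11}{3 \left(9 - 15\right)} = - \frac{11}{3 \left(-6\right)} = \left(- \frac{11}{3}\right) \left(- \frac{1}{6}\right) = \frac{11}{18}$)
$u = 46$ ($u = 4 - -42 = 4 + 42 = 46$)
$X{\left(H{\left(7 \right)} \right)} \left(-355 + u\right) = \frac{11 \left(-355 + 46\right)}{18} = \frac{11}{18} \left(-309\right) = - \frac{1133}{6}$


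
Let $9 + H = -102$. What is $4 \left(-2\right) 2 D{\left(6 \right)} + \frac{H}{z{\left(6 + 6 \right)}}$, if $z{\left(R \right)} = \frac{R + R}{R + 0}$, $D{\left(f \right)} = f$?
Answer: $- \frac{303}{2} \approx -151.5$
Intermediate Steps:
$z{\left(R \right)} = 2$ ($z{\left(R \right)} = \frac{2 R}{R} = 2$)
$H = -111$ ($H = -9 - 102 = -111$)
$4 \left(-2\right) 2 D{\left(6 \right)} + \frac{H}{z{\left(6 + 6 \right)}} = 4 \left(-2\right) 2 \cdot 6 - \frac{111}{2} = \left(-8\right) 2 \cdot 6 - \frac{111}{2} = \left(-16\right) 6 - \frac{111}{2} = -96 - \frac{111}{2} = - \frac{303}{2}$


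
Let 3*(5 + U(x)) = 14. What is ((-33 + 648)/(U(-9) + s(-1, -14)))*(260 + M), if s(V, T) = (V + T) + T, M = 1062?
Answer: -1219545/44 ≈ -27717.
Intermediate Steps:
U(x) = -⅓ (U(x) = -5 + (⅓)*14 = -5 + 14/3 = -⅓)
s(V, T) = V + 2*T (s(V, T) = (T + V) + T = V + 2*T)
((-33 + 648)/(U(-9) + s(-1, -14)))*(260 + M) = ((-33 + 648)/(-⅓ + (-1 + 2*(-14))))*(260 + 1062) = (615/(-⅓ + (-1 - 28)))*1322 = (615/(-⅓ - 29))*1322 = (615/(-88/3))*1322 = (615*(-3/88))*1322 = -1845/88*1322 = -1219545/44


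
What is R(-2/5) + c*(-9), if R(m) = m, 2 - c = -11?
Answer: -587/5 ≈ -117.40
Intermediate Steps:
c = 13 (c = 2 - 1*(-11) = 2 + 11 = 13)
R(-2/5) + c*(-9) = -2/5 + 13*(-9) = -2*⅕ - 117 = -⅖ - 117 = -587/5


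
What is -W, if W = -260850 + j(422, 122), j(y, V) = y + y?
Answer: 260006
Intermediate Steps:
j(y, V) = 2*y
W = -260006 (W = -260850 + 2*422 = -260850 + 844 = -260006)
-W = -1*(-260006) = 260006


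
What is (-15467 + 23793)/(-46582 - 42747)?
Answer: -8326/89329 ≈ -0.093206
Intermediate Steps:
(-15467 + 23793)/(-46582 - 42747) = 8326/(-89329) = 8326*(-1/89329) = -8326/89329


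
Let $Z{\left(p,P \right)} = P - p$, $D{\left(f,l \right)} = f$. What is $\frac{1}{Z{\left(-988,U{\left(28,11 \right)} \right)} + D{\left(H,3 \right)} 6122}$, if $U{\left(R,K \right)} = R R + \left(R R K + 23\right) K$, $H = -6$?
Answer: $\frac{1}{60157} \approx 1.6623 \cdot 10^{-5}$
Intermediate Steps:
$U{\left(R,K \right)} = R^{2} + K \left(23 + K R^{2}\right)$ ($U{\left(R,K \right)} = R^{2} + \left(R^{2} K + 23\right) K = R^{2} + \left(K R^{2} + 23\right) K = R^{2} + \left(23 + K R^{2}\right) K = R^{2} + K \left(23 + K R^{2}\right)$)
$\frac{1}{Z{\left(-988,U{\left(28,11 \right)} \right)} + D{\left(H,3 \right)} 6122} = \frac{1}{\left(\left(28^{2} + 23 \cdot 11 + 11^{2} \cdot 28^{2}\right) - -988\right) - 36732} = \frac{1}{\left(\left(784 + 253 + 121 \cdot 784\right) + 988\right) - 36732} = \frac{1}{\left(\left(784 + 253 + 94864\right) + 988\right) - 36732} = \frac{1}{\left(95901 + 988\right) - 36732} = \frac{1}{96889 - 36732} = \frac{1}{60157}$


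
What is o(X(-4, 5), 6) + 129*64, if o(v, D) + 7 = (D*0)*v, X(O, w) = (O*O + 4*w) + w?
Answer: 8249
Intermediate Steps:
X(O, w) = O**2 + 5*w (X(O, w) = (O**2 + 4*w) + w = O**2 + 5*w)
o(v, D) = -7 (o(v, D) = -7 + (D*0)*v = -7 + 0*v = -7 + 0 = -7)
o(X(-4, 5), 6) + 129*64 = -7 + 129*64 = -7 + 8256 = 8249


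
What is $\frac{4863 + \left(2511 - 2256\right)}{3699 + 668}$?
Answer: $\frac{5118}{4367} \approx 1.172$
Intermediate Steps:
$\frac{4863 + \left(2511 - 2256\right)}{3699 + 668} = \frac{4863 + 255}{4367} = 5118 \cdot \frac{1}{4367} = \frac{5118}{4367}$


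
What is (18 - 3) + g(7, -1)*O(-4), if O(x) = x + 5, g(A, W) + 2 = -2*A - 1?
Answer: -2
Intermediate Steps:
g(A, W) = -3 - 2*A (g(A, W) = -2 + (-2*A - 1) = -2 + (-1 - 2*A) = -3 - 2*A)
O(x) = 5 + x
(18 - 3) + g(7, -1)*O(-4) = (18 - 3) + (-3 - 2*7)*(5 - 4) = 15 + (-3 - 14)*1 = 15 - 17*1 = 15 - 17 = -2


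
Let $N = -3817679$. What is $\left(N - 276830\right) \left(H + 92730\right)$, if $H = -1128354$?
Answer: $4240371788616$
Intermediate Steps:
$\left(N - 276830\right) \left(H + 92730\right) = \left(-3817679 - 276830\right) \left(-1128354 + 92730\right) = \left(-4094509\right) \left(-1035624\right) = 4240371788616$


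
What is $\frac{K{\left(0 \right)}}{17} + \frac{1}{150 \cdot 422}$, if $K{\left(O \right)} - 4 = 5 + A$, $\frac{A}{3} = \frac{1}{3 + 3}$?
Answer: $\frac{601367}{1076100} \approx 0.55884$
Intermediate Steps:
$A = \frac{1}{2}$ ($A = \frac{3}{3 + 3} = \frac{3}{6} = 3 \cdot \frac{1}{6} = \frac{1}{2} \approx 0.5$)
$K{\left(O \right)} = \frac{19}{2}$ ($K{\left(O \right)} = 4 + \left(5 + \frac{1}{2}\right) = 4 + \frac{11}{2} = \frac{19}{2}$)
$\frac{K{\left(0 \right)}}{17} + \frac{1}{150 \cdot 422} = \frac{19}{2 \cdot 17} + \frac{1}{150 \cdot 422} = \frac{19}{2} \cdot \frac{1}{17} + \frac{1}{150} \cdot \frac{1}{422} = \frac{19}{34} + \frac{1}{63300} = \frac{601367}{1076100}$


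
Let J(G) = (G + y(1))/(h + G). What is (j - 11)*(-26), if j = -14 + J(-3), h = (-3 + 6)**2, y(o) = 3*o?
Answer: 650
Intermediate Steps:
h = 9 (h = 3**2 = 9)
J(G) = (3 + G)/(9 + G) (J(G) = (G + 3*1)/(9 + G) = (G + 3)/(9 + G) = (3 + G)/(9 + G))
j = -14 (j = -14 + (3 - 3)/(9 - 3) = -14 + 0/6 = -14 + (1/6)*0 = -14 + 0 = -14)
(j - 11)*(-26) = (-14 - 11)*(-26) = -25*(-26) = 650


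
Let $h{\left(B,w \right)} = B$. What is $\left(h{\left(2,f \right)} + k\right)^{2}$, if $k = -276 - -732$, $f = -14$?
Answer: $209764$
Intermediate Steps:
$k = 456$ ($k = -276 + 732 = 456$)
$\left(h{\left(2,f \right)} + k\right)^{2} = \left(2 + 456\right)^{2} = 458^{2} = 209764$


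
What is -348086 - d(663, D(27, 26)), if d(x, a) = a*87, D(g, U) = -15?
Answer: -346781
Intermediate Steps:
d(x, a) = 87*a
-348086 - d(663, D(27, 26)) = -348086 - 87*(-15) = -348086 - 1*(-1305) = -348086 + 1305 = -346781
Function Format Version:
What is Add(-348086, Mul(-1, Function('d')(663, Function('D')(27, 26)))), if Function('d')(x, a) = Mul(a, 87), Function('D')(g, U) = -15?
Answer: -346781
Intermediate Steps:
Function('d')(x, a) = Mul(87, a)
Add(-348086, Mul(-1, Function('d')(663, Function('D')(27, 26)))) = Add(-348086, Mul(-1, Mul(87, -15))) = Add(-348086, Mul(-1, -1305)) = Add(-348086, 1305) = -346781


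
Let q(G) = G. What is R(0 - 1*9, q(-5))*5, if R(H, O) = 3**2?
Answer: 45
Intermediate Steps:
R(H, O) = 9
R(0 - 1*9, q(-5))*5 = 9*5 = 45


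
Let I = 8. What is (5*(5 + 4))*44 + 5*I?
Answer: 2020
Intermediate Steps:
(5*(5 + 4))*44 + 5*I = (5*(5 + 4))*44 + 5*8 = (5*9)*44 + 40 = 45*44 + 40 = 1980 + 40 = 2020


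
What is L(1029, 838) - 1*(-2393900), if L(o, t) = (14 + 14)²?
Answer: 2394684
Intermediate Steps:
L(o, t) = 784 (L(o, t) = 28² = 784)
L(1029, 838) - 1*(-2393900) = 784 - 1*(-2393900) = 784 + 2393900 = 2394684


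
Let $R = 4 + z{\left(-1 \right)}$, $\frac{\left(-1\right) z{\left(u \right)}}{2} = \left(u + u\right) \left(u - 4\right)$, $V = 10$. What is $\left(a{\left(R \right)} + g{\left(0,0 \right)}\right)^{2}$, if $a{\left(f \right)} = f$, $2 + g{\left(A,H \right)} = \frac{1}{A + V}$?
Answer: $\frac{32041}{100} \approx 320.41$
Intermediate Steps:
$z{\left(u \right)} = - 4 u \left(-4 + u\right)$ ($z{\left(u \right)} = - 2 \left(u + u\right) \left(u - 4\right) = - 2 \cdot 2 u \left(-4 + u\right) = - 4 u \left(-4 + u\right)$)
$g{\left(A,H \right)} = -2 + \frac{1}{10 + A}$ ($g{\left(A,H \right)} = -2 + \frac{1}{A + 10} = -2 + \frac{1}{10 + A}$)
$R = -16$ ($R = 4 + 4 \left(-1\right) \left(4 - -1\right) = 4 + 4 \left(-1\right) \left(4 + 1\right) = 4 + 4 \left(-1\right) 5 = 4 - 20 = -16$)
$\left(a{\left(R \right)} + g{\left(0,0 \right)}\right)^{2} = \left(-16 + \frac{-19 - 0}{10 + 0}\right)^{2} = \left(-16 + \frac{-19 + 0}{10}\right)^{2} = \left(-16 + \frac{1}{10} \left(-19\right)\right)^{2} = \left(-16 - \frac{19}{10}\right)^{2} = \left(- \frac{179}{10}\right)^{2} = \frac{32041}{100}$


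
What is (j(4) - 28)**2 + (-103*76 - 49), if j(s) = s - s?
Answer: -7093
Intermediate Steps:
j(s) = 0
(j(4) - 28)**2 + (-103*76 - 49) = (0 - 28)**2 + (-103*76 - 49) = (-28)**2 + (-7828 - 49) = 784 - 7877 = -7093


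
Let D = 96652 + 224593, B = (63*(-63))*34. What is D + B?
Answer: 186299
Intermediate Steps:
B = -134946 (B = -3969*34 = -134946)
D = 321245
D + B = 321245 - 134946 = 186299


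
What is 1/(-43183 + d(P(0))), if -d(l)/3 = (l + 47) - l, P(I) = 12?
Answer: -1/43324 ≈ -2.3082e-5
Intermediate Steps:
d(l) = -141 (d(l) = -3*((l + 47) - l) = -3*((47 + l) - l) = -3*47 = -141)
1/(-43183 + d(P(0))) = 1/(-43183 - 141) = 1/(-43324) = -1/43324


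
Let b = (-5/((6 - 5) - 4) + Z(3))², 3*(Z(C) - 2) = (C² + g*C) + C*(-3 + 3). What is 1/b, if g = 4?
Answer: 9/1024 ≈ 0.0087891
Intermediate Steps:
Z(C) = 2 + C²/3 + 4*C/3 (Z(C) = 2 + ((C² + 4*C) + C*(-3 + 3))/3 = 2 + ((C² + 4*C) + C*0)/3 = 2 + ((C² + 4*C) + 0)/3 = 2 + (C² + 4*C)/3 = 2 + (C²/3 + 4*C/3) = 2 + C²/3 + 4*C/3)
b = 1024/9 (b = (-5/((6 - 5) - 4) + (2 + (⅓)*3² + (4/3)*3))² = (-5/(1 - 4) + (2 + (⅓)*9 + 4))² = (-5/(-3) + (2 + 3 + 4))² = (-5*(-⅓) + 9)² = (5/3 + 9)² = (32/3)² = 1024/9 ≈ 113.78)
1/b = 1/(1024/9) = 9/1024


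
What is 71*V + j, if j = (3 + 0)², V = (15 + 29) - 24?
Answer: 1429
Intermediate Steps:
V = 20 (V = 44 - 24 = 20)
j = 9 (j = 3² = 9)
71*V + j = 71*20 + 9 = 1420 + 9 = 1429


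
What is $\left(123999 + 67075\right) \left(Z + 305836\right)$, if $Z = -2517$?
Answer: $57956374606$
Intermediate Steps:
$\left(123999 + 67075\right) \left(Z + 305836\right) = \left(123999 + 67075\right) \left(-2517 + 305836\right) = 191074 \cdot 303319 = 57956374606$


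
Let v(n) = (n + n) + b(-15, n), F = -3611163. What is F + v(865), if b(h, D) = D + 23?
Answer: -3608545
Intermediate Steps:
b(h, D) = 23 + D
v(n) = 23 + 3*n (v(n) = (n + n) + (23 + n) = 2*n + (23 + n) = 23 + 3*n)
F + v(865) = -3611163 + (23 + 3*865) = -3611163 + (23 + 2595) = -3611163 + 2618 = -3608545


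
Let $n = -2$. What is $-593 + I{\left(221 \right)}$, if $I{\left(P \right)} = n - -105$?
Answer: $-490$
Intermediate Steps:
$I{\left(P \right)} = 103$ ($I{\left(P \right)} = -2 - -105 = -2 + 105 = 103$)
$-593 + I{\left(221 \right)} = -593 + 103 = -490$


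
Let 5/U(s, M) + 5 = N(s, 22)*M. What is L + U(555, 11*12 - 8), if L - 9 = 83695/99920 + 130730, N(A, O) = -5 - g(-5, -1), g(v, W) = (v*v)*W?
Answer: 1293288952909/9892080 ≈ 1.3074e+5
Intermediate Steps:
g(v, W) = W*v² (g(v, W) = v²*W = W*v²)
N(A, O) = 20 (N(A, O) = -5 - (-1)*(-5)² = -5 - (-1)*25 = -5 - 1*(-25) = -5 + 25 = 20)
U(s, M) = 5/(-5 + 20*M)
L = 2612704915/19984 (L = 9 + (83695/99920 + 130730) = 9 + (83695*(1/99920) + 130730) = 9 + (16739/19984 + 130730) = 9 + 2612525059/19984 = 2612704915/19984 ≈ 1.3074e+5)
L + U(555, 11*12 - 8) = 2612704915/19984 + 1/(-1 + 4*(11*12 - 8)) = 2612704915/19984 + 1/(-1 + 4*(132 - 8)) = 2612704915/19984 + 1/(-1 + 4*124) = 2612704915/19984 + 1/(-1 + 496) = 2612704915/19984 + 1/495 = 1293288952909/9892080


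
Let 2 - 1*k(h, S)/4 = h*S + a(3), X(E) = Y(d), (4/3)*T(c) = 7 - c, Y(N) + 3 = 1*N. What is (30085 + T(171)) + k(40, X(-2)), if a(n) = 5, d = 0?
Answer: 30430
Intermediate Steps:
Y(N) = -3 + N (Y(N) = -3 + 1*N = -3 + N)
T(c) = 21/4 - 3*c/4 (T(c) = 3*(7 - c)/4 = 21/4 - 3*c/4)
X(E) = -3 (X(E) = -3 + 0 = -3)
k(h, S) = -12 - 4*S*h (k(h, S) = 8 - 4*(h*S + 5) = 8 - 4*(S*h + 5) = 8 - 4*(5 + S*h) = 8 + (-20 - 4*S*h) = -12 - 4*S*h)
(30085 + T(171)) + k(40, X(-2)) = (30085 + (21/4 - ¾*171)) + (-12 - 4*(-3)*40) = (30085 + (21/4 - 513/4)) + (-12 + 480) = (30085 - 123) + 468 = 29962 + 468 = 30430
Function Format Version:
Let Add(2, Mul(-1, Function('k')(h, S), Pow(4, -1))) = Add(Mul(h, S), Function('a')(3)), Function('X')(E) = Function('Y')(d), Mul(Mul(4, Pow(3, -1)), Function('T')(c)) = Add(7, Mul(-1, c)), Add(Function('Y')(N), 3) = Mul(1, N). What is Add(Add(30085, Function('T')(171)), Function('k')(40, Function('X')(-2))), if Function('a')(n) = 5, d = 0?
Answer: 30430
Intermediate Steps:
Function('Y')(N) = Add(-3, N) (Function('Y')(N) = Add(-3, Mul(1, N)) = Add(-3, N))
Function('T')(c) = Add(Rational(21, 4), Mul(Rational(-3, 4), c)) (Function('T')(c) = Mul(Rational(3, 4), Add(7, Mul(-1, c))) = Add(Rational(21, 4), Mul(Rational(-3, 4), c)))
Function('X')(E) = -3 (Function('X')(E) = Add(-3, 0) = -3)
Function('k')(h, S) = Add(-12, Mul(-4, S, h)) (Function('k')(h, S) = Add(8, Mul(-4, Add(Mul(h, S), 5))) = Add(8, Mul(-4, Add(Mul(S, h), 5))) = Add(8, Mul(-4, Add(5, Mul(S, h)))) = Add(8, Add(-20, Mul(-4, S, h))) = Add(-12, Mul(-4, S, h)))
Add(Add(30085, Function('T')(171)), Function('k')(40, Function('X')(-2))) = Add(Add(30085, Add(Rational(21, 4), Mul(Rational(-3, 4), 171))), Add(-12, Mul(-4, -3, 40))) = Add(Add(30085, Add(Rational(21, 4), Rational(-513, 4))), Add(-12, 480)) = Add(Add(30085, -123), 468) = Add(29962, 468) = 30430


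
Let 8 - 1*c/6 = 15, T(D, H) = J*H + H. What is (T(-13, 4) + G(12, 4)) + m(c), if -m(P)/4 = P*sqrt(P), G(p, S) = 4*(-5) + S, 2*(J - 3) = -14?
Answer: -28 + 168*I*sqrt(42) ≈ -28.0 + 1088.8*I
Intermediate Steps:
J = -4 (J = 3 + (1/2)*(-14) = 3 - 7 = -4)
G(p, S) = -20 + S
T(D, H) = -3*H (T(D, H) = -4*H + H = -3*H)
c = -42 (c = 48 - 6*15 = 48 - 90 = -42)
m(P) = -4*P**(3/2) (m(P) = -4*P*sqrt(P) = -4*P**(3/2))
(T(-13, 4) + G(12, 4)) + m(c) = (-3*4 + (-20 + 4)) - (-168)*I*sqrt(42) = (-12 - 16) - (-168)*I*sqrt(42) = -28 + 168*I*sqrt(42)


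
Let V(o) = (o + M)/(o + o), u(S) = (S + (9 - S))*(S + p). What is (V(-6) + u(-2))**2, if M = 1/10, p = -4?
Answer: 41229241/14400 ≈ 2863.1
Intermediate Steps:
u(S) = -36 + 9*S (u(S) = (S + (9 - S))*(S - 4) = 9*(-4 + S) = -36 + 9*S)
M = 1/10 ≈ 0.10000
V(o) = (1/10 + o)/(2*o) (V(o) = (o + 1/10)/(o + o) = (1/10 + o)/((2*o)) = (1/10 + o)*(1/(2*o)) = (1/10 + o)/(2*o))
(V(-6) + u(-2))**2 = ((1/20)*(1 + 10*(-6))/(-6) + (-36 + 9*(-2)))**2 = ((1/20)*(-1/6)*(1 - 60) + (-36 - 18))**2 = ((1/20)*(-1/6)*(-59) - 54)**2 = (59/120 - 54)**2 = (-6421/120)**2 = 41229241/14400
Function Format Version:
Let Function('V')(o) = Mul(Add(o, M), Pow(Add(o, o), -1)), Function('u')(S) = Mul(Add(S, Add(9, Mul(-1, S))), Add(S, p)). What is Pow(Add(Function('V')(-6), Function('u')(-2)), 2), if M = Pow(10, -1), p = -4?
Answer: Rational(41229241, 14400) ≈ 2863.1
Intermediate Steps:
Function('u')(S) = Add(-36, Mul(9, S)) (Function('u')(S) = Mul(Add(S, Add(9, Mul(-1, S))), Add(S, -4)) = Mul(9, Add(-4, S)) = Add(-36, Mul(9, S)))
M = Rational(1, 10) ≈ 0.10000
Function('V')(o) = Mul(Rational(1, 2), Pow(o, -1), Add(Rational(1, 10), o)) (Function('V')(o) = Mul(Add(o, Rational(1, 10)), Pow(Add(o, o), -1)) = Mul(Add(Rational(1, 10), o), Pow(Mul(2, o), -1)) = Mul(Add(Rational(1, 10), o), Mul(Rational(1, 2), Pow(o, -1))) = Mul(Rational(1, 2), Pow(o, -1), Add(Rational(1, 10), o)))
Pow(Add(Function('V')(-6), Function('u')(-2)), 2) = Pow(Add(Mul(Rational(1, 20), Pow(-6, -1), Add(1, Mul(10, -6))), Add(-36, Mul(9, -2))), 2) = Pow(Add(Mul(Rational(1, 20), Rational(-1, 6), Add(1, -60)), Add(-36, -18)), 2) = Pow(Add(Mul(Rational(1, 20), Rational(-1, 6), -59), -54), 2) = Pow(Add(Rational(59, 120), -54), 2) = Pow(Rational(-6421, 120), 2) = Rational(41229241, 14400)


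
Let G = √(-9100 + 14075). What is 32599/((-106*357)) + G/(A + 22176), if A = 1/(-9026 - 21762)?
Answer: -4657/5406 + 153940*√199/682754687 ≈ -0.85827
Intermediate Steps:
G = 5*√199 (G = √4975 = 5*√199 ≈ 70.534)
A = -1/30788 (A = 1/(-30788) = -1/30788 ≈ -3.2480e-5)
32599/((-106*357)) + G/(A + 22176) = 32599/((-106*357)) + (5*√199)/(-1/30788 + 22176) = 32599/(-37842) + (5*√199)/(682754687/30788) = 32599*(-1/37842) + (5*√199)*(30788/682754687) = -4657/5406 + 153940*√199/682754687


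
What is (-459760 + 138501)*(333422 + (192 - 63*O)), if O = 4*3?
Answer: -106933628222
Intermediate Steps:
O = 12
(-459760 + 138501)*(333422 + (192 - 63*O)) = (-459760 + 138501)*(333422 + (192 - 63*12)) = -321259*(333422 + (192 - 756)) = -321259*(333422 - 564) = -321259*332858 = -106933628222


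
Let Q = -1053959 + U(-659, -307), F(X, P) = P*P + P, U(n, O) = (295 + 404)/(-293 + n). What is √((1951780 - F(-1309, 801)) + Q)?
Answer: √57871648982/476 ≈ 505.39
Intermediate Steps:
U(n, O) = 699/(-293 + n)
F(X, P) = P + P² (F(X, P) = P² + P = P + P²)
Q = -1003369667/952 (Q = -1053959 + 699/(-293 - 659) = -1053959 + 699/(-952) = -1053959 + 699*(-1/952) = -1053959 - 699/952 = -1003369667/952 ≈ -1.0540e+6)
√((1951780 - F(-1309, 801)) + Q) = √((1951780 - 801*(1 + 801)) - 1003369667/952) = √((1951780 - 801*802) - 1003369667/952) = √((1951780 - 1*642402) - 1003369667/952) = √((1951780 - 642402) - 1003369667/952) = √(1309378 - 1003369667/952) = √(243158189/952) = √57871648982/476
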